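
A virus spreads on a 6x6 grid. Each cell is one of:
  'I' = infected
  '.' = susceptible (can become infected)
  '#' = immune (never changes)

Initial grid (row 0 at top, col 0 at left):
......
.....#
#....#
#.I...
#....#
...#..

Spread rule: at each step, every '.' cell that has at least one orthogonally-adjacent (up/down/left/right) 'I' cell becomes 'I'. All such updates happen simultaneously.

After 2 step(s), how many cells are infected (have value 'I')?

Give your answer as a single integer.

Step 0 (initial): 1 infected
Step 1: +4 new -> 5 infected
Step 2: +7 new -> 12 infected

Answer: 12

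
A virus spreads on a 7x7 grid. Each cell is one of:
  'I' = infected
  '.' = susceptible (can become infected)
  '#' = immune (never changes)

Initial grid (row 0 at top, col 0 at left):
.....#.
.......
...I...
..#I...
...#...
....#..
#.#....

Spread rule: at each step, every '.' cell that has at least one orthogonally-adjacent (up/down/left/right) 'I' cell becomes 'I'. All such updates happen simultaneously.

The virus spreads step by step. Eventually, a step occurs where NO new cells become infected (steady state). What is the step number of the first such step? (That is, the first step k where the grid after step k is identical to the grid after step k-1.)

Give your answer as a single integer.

Step 0 (initial): 2 infected
Step 1: +4 new -> 6 infected
Step 2: +7 new -> 13 infected
Step 3: +9 new -> 22 infected
Step 4: +7 new -> 29 infected
Step 5: +7 new -> 36 infected
Step 6: +5 new -> 41 infected
Step 7: +2 new -> 43 infected
Step 8: +0 new -> 43 infected

Answer: 8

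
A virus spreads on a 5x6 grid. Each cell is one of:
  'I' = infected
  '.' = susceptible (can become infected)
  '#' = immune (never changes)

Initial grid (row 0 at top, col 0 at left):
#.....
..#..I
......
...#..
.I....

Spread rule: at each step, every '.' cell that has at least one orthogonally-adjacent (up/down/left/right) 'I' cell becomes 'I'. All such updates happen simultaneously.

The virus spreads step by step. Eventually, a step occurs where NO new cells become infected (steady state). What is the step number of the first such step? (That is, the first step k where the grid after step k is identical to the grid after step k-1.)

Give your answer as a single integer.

Answer: 5

Derivation:
Step 0 (initial): 2 infected
Step 1: +6 new -> 8 infected
Step 2: +8 new -> 16 infected
Step 3: +8 new -> 24 infected
Step 4: +3 new -> 27 infected
Step 5: +0 new -> 27 infected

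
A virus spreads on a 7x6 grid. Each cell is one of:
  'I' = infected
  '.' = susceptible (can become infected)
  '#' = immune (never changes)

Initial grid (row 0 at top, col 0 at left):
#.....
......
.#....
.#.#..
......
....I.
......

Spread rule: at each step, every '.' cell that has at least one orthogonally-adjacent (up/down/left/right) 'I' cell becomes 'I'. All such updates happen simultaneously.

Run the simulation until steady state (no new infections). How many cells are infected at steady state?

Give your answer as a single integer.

Answer: 38

Derivation:
Step 0 (initial): 1 infected
Step 1: +4 new -> 5 infected
Step 2: +6 new -> 11 infected
Step 3: +5 new -> 16 infected
Step 4: +7 new -> 23 infected
Step 5: +6 new -> 29 infected
Step 6: +4 new -> 33 infected
Step 7: +3 new -> 36 infected
Step 8: +2 new -> 38 infected
Step 9: +0 new -> 38 infected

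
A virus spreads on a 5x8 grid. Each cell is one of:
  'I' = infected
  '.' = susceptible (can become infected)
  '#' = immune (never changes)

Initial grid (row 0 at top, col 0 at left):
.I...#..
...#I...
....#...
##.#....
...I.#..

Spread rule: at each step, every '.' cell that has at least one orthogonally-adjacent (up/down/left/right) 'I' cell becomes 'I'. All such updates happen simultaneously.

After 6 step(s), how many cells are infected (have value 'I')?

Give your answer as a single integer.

Answer: 33

Derivation:
Step 0 (initial): 3 infected
Step 1: +7 new -> 10 infected
Step 2: +9 new -> 19 infected
Step 3: +7 new -> 26 infected
Step 4: +4 new -> 30 infected
Step 5: +2 new -> 32 infected
Step 6: +1 new -> 33 infected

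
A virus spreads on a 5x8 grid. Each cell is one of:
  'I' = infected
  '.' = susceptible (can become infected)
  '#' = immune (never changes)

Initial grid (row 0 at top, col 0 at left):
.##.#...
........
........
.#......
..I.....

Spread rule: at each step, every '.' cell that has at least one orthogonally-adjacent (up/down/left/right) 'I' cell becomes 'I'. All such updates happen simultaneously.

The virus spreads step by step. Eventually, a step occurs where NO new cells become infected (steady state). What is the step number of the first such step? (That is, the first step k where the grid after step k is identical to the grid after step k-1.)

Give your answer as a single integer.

Step 0 (initial): 1 infected
Step 1: +3 new -> 4 infected
Step 2: +4 new -> 8 infected
Step 3: +6 new -> 14 infected
Step 4: +6 new -> 20 infected
Step 5: +6 new -> 26 infected
Step 6: +4 new -> 30 infected
Step 7: +3 new -> 33 infected
Step 8: +2 new -> 35 infected
Step 9: +1 new -> 36 infected
Step 10: +0 new -> 36 infected

Answer: 10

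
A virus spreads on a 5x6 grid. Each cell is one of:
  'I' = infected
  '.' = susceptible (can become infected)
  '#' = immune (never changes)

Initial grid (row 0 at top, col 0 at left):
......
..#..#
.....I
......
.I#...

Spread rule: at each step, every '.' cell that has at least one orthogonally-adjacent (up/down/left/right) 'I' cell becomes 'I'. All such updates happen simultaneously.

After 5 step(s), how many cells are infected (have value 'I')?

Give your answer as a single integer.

Answer: 27

Derivation:
Step 0 (initial): 2 infected
Step 1: +4 new -> 6 infected
Step 2: +7 new -> 13 infected
Step 3: +7 new -> 20 infected
Step 4: +5 new -> 25 infected
Step 5: +2 new -> 27 infected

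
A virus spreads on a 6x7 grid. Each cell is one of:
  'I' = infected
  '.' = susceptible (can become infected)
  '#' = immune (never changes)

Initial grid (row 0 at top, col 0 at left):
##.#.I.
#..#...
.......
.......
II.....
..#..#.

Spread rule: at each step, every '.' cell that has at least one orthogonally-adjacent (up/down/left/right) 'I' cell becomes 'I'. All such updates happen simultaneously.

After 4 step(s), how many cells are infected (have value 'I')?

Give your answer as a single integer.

Step 0 (initial): 3 infected
Step 1: +8 new -> 11 infected
Step 2: +7 new -> 18 infected
Step 3: +8 new -> 26 infected
Step 4: +6 new -> 32 infected

Answer: 32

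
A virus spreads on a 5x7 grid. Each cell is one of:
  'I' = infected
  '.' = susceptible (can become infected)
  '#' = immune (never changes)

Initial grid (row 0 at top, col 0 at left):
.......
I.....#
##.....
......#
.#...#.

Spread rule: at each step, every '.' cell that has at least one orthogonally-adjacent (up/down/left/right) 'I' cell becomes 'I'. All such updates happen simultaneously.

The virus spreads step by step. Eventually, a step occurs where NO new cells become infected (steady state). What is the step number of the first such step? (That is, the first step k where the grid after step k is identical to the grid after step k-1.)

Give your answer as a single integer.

Step 0 (initial): 1 infected
Step 1: +2 new -> 3 infected
Step 2: +2 new -> 5 infected
Step 3: +3 new -> 8 infected
Step 4: +4 new -> 12 infected
Step 5: +6 new -> 18 infected
Step 6: +5 new -> 23 infected
Step 7: +5 new -> 28 infected
Step 8: +0 new -> 28 infected

Answer: 8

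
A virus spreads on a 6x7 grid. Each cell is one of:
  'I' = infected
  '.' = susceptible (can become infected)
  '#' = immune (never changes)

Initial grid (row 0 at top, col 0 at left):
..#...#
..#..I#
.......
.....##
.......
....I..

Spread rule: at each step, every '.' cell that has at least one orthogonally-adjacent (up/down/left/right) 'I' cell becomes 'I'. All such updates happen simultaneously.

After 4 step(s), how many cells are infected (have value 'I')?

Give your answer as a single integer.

Answer: 27

Derivation:
Step 0 (initial): 2 infected
Step 1: +6 new -> 8 infected
Step 2: +9 new -> 17 infected
Step 3: +6 new -> 23 infected
Step 4: +4 new -> 27 infected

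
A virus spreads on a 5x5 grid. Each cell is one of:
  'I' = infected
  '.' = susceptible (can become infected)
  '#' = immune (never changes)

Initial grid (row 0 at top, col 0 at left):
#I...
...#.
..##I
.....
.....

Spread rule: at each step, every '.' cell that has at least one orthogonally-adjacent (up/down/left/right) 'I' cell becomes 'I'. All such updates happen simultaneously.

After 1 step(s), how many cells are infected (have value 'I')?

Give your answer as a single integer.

Step 0 (initial): 2 infected
Step 1: +4 new -> 6 infected

Answer: 6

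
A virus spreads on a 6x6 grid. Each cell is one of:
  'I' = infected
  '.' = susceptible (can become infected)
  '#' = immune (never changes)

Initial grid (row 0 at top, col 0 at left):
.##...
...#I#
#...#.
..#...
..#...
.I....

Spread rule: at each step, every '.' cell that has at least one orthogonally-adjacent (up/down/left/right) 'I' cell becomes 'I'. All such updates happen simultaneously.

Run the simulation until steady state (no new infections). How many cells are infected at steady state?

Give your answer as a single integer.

Step 0 (initial): 2 infected
Step 1: +4 new -> 6 infected
Step 2: +5 new -> 11 infected
Step 3: +4 new -> 15 infected
Step 4: +5 new -> 20 infected
Step 5: +5 new -> 25 infected
Step 6: +2 new -> 27 infected
Step 7: +1 new -> 28 infected
Step 8: +0 new -> 28 infected

Answer: 28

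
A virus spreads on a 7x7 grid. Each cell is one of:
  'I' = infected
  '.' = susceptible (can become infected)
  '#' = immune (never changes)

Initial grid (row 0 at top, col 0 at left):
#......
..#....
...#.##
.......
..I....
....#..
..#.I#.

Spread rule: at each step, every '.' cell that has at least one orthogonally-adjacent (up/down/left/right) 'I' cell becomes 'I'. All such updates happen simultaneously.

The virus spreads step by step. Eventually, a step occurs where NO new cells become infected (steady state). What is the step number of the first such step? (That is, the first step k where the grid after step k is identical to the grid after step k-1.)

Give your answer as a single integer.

Answer: 9

Derivation:
Step 0 (initial): 2 infected
Step 1: +5 new -> 7 infected
Step 2: +7 new -> 14 infected
Step 3: +6 new -> 20 infected
Step 4: +7 new -> 27 infected
Step 5: +5 new -> 32 infected
Step 6: +5 new -> 37 infected
Step 7: +3 new -> 40 infected
Step 8: +1 new -> 41 infected
Step 9: +0 new -> 41 infected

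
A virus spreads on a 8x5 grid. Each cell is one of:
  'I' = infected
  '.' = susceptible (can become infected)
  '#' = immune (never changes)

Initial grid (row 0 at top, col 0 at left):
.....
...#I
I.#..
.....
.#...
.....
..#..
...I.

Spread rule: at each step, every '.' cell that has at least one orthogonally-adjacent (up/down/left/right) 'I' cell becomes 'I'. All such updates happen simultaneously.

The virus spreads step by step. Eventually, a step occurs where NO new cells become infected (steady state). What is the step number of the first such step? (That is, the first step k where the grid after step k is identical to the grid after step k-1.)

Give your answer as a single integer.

Step 0 (initial): 3 infected
Step 1: +8 new -> 11 infected
Step 2: +10 new -> 21 infected
Step 3: +12 new -> 33 infected
Step 4: +3 new -> 36 infected
Step 5: +0 new -> 36 infected

Answer: 5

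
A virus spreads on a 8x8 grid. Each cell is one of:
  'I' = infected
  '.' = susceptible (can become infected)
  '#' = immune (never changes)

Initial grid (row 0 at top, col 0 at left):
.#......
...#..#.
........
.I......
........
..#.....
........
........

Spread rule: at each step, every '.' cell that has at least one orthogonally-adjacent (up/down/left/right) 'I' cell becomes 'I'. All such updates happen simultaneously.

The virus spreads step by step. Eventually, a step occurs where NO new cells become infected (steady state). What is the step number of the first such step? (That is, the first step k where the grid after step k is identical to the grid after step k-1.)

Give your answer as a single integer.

Step 0 (initial): 1 infected
Step 1: +4 new -> 5 infected
Step 2: +7 new -> 12 infected
Step 3: +7 new -> 19 infected
Step 4: +9 new -> 28 infected
Step 5: +9 new -> 37 infected
Step 6: +8 new -> 45 infected
Step 7: +6 new -> 51 infected
Step 8: +5 new -> 56 infected
Step 9: +3 new -> 59 infected
Step 10: +1 new -> 60 infected
Step 11: +0 new -> 60 infected

Answer: 11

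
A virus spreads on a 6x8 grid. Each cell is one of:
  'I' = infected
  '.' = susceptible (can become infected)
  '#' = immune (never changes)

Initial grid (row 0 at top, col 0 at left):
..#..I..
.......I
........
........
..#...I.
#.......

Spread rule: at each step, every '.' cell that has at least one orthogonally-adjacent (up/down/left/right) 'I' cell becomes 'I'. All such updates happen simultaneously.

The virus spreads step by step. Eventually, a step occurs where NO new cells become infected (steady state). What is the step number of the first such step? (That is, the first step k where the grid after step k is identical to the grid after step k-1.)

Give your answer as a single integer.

Answer: 9

Derivation:
Step 0 (initial): 3 infected
Step 1: +10 new -> 13 infected
Step 2: +9 new -> 22 infected
Step 3: +5 new -> 27 infected
Step 4: +4 new -> 31 infected
Step 5: +4 new -> 35 infected
Step 6: +5 new -> 40 infected
Step 7: +4 new -> 44 infected
Step 8: +1 new -> 45 infected
Step 9: +0 new -> 45 infected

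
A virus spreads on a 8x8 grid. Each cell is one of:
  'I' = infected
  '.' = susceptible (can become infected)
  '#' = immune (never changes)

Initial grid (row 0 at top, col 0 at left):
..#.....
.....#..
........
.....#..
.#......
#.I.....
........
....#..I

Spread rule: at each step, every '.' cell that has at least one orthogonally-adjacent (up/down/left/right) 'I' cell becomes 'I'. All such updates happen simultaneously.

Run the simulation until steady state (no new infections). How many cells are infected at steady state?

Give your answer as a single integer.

Answer: 58

Derivation:
Step 0 (initial): 2 infected
Step 1: +6 new -> 8 infected
Step 2: +9 new -> 17 infected
Step 3: +12 new -> 29 infected
Step 4: +9 new -> 38 infected
Step 5: +7 new -> 45 infected
Step 6: +7 new -> 52 infected
Step 7: +4 new -> 56 infected
Step 8: +2 new -> 58 infected
Step 9: +0 new -> 58 infected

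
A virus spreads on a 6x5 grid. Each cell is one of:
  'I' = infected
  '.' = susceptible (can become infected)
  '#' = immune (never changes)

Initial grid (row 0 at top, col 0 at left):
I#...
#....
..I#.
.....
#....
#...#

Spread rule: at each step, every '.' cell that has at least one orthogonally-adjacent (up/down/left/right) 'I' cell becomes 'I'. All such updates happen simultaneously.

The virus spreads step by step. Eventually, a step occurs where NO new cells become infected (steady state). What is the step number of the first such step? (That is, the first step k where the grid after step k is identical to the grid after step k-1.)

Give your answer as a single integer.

Answer: 5

Derivation:
Step 0 (initial): 2 infected
Step 1: +3 new -> 5 infected
Step 2: +7 new -> 12 infected
Step 3: +7 new -> 19 infected
Step 4: +5 new -> 24 infected
Step 5: +0 new -> 24 infected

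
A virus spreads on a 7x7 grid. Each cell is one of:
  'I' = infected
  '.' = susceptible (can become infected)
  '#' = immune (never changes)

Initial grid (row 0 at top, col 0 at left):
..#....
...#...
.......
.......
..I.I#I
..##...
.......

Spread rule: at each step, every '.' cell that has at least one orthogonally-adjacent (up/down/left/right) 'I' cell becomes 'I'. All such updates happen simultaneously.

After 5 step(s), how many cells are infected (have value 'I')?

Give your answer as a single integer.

Answer: 43

Derivation:
Step 0 (initial): 3 infected
Step 1: +7 new -> 10 infected
Step 2: +11 new -> 21 infected
Step 3: +11 new -> 32 infected
Step 4: +7 new -> 39 infected
Step 5: +4 new -> 43 infected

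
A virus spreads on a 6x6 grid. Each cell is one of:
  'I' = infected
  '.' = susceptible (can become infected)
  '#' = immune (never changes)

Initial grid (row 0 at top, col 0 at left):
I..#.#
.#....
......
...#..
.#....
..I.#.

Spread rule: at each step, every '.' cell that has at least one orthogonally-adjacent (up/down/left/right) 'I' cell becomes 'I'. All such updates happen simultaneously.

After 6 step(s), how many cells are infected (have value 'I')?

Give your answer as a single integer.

Step 0 (initial): 2 infected
Step 1: +5 new -> 7 infected
Step 2: +5 new -> 12 infected
Step 3: +7 new -> 19 infected
Step 4: +4 new -> 23 infected
Step 5: +4 new -> 27 infected
Step 6: +3 new -> 30 infected

Answer: 30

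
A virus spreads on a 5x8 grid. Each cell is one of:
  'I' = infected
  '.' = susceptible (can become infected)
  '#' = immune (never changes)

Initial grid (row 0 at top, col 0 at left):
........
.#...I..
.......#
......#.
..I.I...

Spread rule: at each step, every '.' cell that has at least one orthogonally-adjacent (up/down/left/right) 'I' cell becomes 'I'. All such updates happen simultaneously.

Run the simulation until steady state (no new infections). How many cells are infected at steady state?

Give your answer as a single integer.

Step 0 (initial): 3 infected
Step 1: +9 new -> 12 infected
Step 2: +12 new -> 24 infected
Step 3: +7 new -> 31 infected
Step 4: +3 new -> 34 infected
Step 5: +2 new -> 36 infected
Step 6: +1 new -> 37 infected
Step 7: +0 new -> 37 infected

Answer: 37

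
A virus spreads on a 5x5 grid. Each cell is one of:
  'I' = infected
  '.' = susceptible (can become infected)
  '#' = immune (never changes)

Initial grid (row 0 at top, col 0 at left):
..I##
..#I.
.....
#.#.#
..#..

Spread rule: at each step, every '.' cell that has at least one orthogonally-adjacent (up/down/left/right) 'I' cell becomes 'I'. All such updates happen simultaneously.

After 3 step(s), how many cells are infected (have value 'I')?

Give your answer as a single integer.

Answer: 13

Derivation:
Step 0 (initial): 2 infected
Step 1: +3 new -> 5 infected
Step 2: +5 new -> 10 infected
Step 3: +3 new -> 13 infected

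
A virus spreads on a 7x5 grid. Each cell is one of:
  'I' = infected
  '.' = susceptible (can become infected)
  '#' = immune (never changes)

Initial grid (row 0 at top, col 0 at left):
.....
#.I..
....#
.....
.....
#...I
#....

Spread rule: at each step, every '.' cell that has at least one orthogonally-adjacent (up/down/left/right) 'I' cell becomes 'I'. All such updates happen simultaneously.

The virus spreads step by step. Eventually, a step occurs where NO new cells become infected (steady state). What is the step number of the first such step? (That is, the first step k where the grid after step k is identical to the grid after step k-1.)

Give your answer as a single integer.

Step 0 (initial): 2 infected
Step 1: +7 new -> 9 infected
Step 2: +10 new -> 19 infected
Step 3: +8 new -> 27 infected
Step 4: +3 new -> 30 infected
Step 5: +1 new -> 31 infected
Step 6: +0 new -> 31 infected

Answer: 6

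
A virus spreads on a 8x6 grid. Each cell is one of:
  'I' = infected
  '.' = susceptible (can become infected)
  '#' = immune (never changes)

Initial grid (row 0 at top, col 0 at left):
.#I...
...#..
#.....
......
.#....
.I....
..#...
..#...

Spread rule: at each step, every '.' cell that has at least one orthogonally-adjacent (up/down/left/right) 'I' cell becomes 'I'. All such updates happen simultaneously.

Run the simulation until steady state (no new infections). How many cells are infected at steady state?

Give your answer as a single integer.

Step 0 (initial): 2 infected
Step 1: +5 new -> 7 infected
Step 2: +8 new -> 15 infected
Step 3: +11 new -> 26 infected
Step 4: +9 new -> 35 infected
Step 5: +5 new -> 40 infected
Step 6: +2 new -> 42 infected
Step 7: +0 new -> 42 infected

Answer: 42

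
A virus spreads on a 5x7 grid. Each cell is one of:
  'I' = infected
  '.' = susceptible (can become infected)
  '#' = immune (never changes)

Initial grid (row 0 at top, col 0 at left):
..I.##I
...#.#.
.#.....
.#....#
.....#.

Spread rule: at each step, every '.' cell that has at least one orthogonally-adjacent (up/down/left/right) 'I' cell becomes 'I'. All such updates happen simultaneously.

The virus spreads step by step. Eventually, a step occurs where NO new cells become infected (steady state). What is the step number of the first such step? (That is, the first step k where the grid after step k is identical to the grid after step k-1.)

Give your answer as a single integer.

Answer: 7

Derivation:
Step 0 (initial): 2 infected
Step 1: +4 new -> 6 infected
Step 2: +4 new -> 10 infected
Step 3: +4 new -> 14 infected
Step 4: +5 new -> 19 infected
Step 5: +5 new -> 24 infected
Step 6: +2 new -> 26 infected
Step 7: +0 new -> 26 infected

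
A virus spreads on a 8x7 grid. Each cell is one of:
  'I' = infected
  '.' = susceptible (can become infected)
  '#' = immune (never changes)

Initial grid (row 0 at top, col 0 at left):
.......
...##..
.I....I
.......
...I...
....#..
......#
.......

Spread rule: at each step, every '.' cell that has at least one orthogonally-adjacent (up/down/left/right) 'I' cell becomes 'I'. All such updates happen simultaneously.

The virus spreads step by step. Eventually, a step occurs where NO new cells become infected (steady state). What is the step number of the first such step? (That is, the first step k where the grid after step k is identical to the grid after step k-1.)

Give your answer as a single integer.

Step 0 (initial): 3 infected
Step 1: +11 new -> 14 infected
Step 2: +16 new -> 30 infected
Step 3: +10 new -> 40 infected
Step 4: +7 new -> 47 infected
Step 5: +3 new -> 50 infected
Step 6: +2 new -> 52 infected
Step 7: +0 new -> 52 infected

Answer: 7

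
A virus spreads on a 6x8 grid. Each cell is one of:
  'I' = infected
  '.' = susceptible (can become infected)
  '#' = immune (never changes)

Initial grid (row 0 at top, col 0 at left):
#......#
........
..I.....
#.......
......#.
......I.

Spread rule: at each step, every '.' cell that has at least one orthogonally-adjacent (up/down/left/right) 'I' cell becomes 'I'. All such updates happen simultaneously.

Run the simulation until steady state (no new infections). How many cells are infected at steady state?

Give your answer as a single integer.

Answer: 44

Derivation:
Step 0 (initial): 2 infected
Step 1: +6 new -> 8 infected
Step 2: +11 new -> 19 infected
Step 3: +13 new -> 32 infected
Step 4: +7 new -> 39 infected
Step 5: +4 new -> 43 infected
Step 6: +1 new -> 44 infected
Step 7: +0 new -> 44 infected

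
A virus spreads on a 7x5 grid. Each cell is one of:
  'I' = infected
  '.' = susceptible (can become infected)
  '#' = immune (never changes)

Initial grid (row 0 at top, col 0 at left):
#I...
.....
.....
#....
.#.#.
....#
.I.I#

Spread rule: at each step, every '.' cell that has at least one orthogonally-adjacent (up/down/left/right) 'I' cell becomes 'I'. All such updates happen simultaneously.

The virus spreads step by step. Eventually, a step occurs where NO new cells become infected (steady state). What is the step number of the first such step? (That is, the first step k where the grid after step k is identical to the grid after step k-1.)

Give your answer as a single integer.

Answer: 8

Derivation:
Step 0 (initial): 3 infected
Step 1: +6 new -> 9 infected
Step 2: +6 new -> 15 infected
Step 3: +7 new -> 22 infected
Step 4: +3 new -> 25 infected
Step 5: +2 new -> 27 infected
Step 6: +1 new -> 28 infected
Step 7: +1 new -> 29 infected
Step 8: +0 new -> 29 infected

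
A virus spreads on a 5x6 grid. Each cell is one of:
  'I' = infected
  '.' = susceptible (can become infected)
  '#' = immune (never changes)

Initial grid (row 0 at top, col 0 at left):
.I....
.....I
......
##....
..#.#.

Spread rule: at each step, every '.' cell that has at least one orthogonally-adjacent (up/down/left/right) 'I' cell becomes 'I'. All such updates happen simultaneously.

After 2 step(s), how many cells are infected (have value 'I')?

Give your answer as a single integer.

Answer: 16

Derivation:
Step 0 (initial): 2 infected
Step 1: +6 new -> 8 infected
Step 2: +8 new -> 16 infected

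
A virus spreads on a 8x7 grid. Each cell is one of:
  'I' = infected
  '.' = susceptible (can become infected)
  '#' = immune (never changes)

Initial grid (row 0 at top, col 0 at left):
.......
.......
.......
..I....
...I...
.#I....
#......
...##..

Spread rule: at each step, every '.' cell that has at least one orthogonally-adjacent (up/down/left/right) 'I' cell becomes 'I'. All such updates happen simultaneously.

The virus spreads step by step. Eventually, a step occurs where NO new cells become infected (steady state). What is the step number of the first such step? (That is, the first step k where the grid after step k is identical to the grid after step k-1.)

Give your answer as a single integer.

Answer: 8

Derivation:
Step 0 (initial): 3 infected
Step 1: +7 new -> 10 infected
Step 2: +11 new -> 21 infected
Step 3: +11 new -> 32 infected
Step 4: +10 new -> 42 infected
Step 5: +6 new -> 48 infected
Step 6: +3 new -> 51 infected
Step 7: +1 new -> 52 infected
Step 8: +0 new -> 52 infected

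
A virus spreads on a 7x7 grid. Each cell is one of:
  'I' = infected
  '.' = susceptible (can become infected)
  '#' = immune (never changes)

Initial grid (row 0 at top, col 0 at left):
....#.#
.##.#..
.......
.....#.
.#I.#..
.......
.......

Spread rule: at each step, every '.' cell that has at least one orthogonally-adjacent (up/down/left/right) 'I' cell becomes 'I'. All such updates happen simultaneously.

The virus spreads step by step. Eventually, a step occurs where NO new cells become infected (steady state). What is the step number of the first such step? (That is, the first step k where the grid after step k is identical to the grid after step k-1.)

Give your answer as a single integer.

Answer: 8

Derivation:
Step 0 (initial): 1 infected
Step 1: +3 new -> 4 infected
Step 2: +6 new -> 10 infected
Step 3: +8 new -> 18 infected
Step 4: +7 new -> 25 infected
Step 5: +6 new -> 31 infected
Step 6: +6 new -> 37 infected
Step 7: +4 new -> 41 infected
Step 8: +0 new -> 41 infected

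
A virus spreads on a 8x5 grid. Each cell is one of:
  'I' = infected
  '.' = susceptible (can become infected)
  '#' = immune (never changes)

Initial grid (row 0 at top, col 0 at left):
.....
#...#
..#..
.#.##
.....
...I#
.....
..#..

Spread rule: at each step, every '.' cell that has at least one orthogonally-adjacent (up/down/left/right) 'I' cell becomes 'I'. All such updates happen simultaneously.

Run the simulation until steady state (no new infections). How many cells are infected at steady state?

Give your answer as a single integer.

Step 0 (initial): 1 infected
Step 1: +3 new -> 4 infected
Step 2: +6 new -> 10 infected
Step 3: +5 new -> 15 infected
Step 4: +3 new -> 18 infected
Step 5: +2 new -> 20 infected
Step 6: +1 new -> 21 infected
Step 7: +1 new -> 22 infected
Step 8: +1 new -> 23 infected
Step 9: +2 new -> 25 infected
Step 10: +3 new -> 28 infected
Step 11: +2 new -> 30 infected
Step 12: +2 new -> 32 infected
Step 13: +0 new -> 32 infected

Answer: 32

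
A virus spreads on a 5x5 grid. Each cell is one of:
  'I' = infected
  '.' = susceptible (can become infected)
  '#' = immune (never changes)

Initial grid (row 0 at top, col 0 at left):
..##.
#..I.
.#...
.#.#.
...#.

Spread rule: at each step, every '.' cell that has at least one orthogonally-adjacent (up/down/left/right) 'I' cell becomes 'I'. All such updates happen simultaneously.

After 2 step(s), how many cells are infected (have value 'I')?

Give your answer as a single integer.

Answer: 8

Derivation:
Step 0 (initial): 1 infected
Step 1: +3 new -> 4 infected
Step 2: +4 new -> 8 infected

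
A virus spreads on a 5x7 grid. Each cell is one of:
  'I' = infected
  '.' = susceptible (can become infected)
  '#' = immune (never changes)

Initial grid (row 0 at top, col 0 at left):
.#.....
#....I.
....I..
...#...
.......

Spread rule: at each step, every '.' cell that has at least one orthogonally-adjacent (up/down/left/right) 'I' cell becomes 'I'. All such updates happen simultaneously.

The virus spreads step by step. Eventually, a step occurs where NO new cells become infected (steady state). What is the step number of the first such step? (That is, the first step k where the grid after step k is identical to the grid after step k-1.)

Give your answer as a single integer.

Answer: 7

Derivation:
Step 0 (initial): 2 infected
Step 1: +6 new -> 8 infected
Step 2: +7 new -> 15 infected
Step 3: +7 new -> 22 infected
Step 4: +6 new -> 28 infected
Step 5: +2 new -> 30 infected
Step 6: +1 new -> 31 infected
Step 7: +0 new -> 31 infected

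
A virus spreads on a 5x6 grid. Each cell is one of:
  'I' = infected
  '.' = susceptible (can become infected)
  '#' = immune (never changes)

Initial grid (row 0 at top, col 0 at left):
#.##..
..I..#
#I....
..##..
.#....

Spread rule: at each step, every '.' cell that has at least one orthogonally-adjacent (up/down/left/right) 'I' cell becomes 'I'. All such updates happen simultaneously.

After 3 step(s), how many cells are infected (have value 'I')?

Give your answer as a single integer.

Answer: 14

Derivation:
Step 0 (initial): 2 infected
Step 1: +4 new -> 6 infected
Step 2: +5 new -> 11 infected
Step 3: +3 new -> 14 infected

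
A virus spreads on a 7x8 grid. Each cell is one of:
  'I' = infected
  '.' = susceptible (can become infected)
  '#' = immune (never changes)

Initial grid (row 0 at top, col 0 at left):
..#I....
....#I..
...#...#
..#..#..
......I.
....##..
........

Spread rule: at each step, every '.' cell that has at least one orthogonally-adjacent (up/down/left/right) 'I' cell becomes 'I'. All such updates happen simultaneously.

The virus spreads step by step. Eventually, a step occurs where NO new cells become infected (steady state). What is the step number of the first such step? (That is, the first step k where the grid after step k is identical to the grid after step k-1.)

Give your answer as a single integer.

Answer: 9

Derivation:
Step 0 (initial): 3 infected
Step 1: +9 new -> 12 infected
Step 2: +9 new -> 21 infected
Step 3: +7 new -> 28 infected
Step 4: +7 new -> 35 infected
Step 5: +6 new -> 41 infected
Step 6: +4 new -> 45 infected
Step 7: +2 new -> 47 infected
Step 8: +1 new -> 48 infected
Step 9: +0 new -> 48 infected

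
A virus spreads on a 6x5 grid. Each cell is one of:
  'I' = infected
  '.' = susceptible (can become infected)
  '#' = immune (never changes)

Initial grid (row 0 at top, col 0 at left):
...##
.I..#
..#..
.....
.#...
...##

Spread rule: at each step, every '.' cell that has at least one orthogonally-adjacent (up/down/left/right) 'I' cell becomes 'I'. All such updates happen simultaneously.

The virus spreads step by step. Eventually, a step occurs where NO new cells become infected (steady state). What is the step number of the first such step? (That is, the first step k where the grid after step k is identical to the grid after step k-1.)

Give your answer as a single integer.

Answer: 7

Derivation:
Step 0 (initial): 1 infected
Step 1: +4 new -> 5 infected
Step 2: +5 new -> 10 infected
Step 3: +3 new -> 13 infected
Step 4: +4 new -> 17 infected
Step 5: +4 new -> 21 infected
Step 6: +2 new -> 23 infected
Step 7: +0 new -> 23 infected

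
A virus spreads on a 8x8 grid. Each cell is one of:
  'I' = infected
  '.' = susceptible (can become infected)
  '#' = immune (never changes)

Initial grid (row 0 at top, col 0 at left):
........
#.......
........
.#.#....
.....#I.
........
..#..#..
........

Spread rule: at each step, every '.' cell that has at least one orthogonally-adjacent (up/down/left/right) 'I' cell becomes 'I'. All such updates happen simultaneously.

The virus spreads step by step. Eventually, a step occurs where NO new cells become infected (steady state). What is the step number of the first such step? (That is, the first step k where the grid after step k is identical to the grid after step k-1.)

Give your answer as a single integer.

Step 0 (initial): 1 infected
Step 1: +3 new -> 4 infected
Step 2: +6 new -> 10 infected
Step 3: +7 new -> 17 infected
Step 4: +9 new -> 26 infected
Step 5: +8 new -> 34 infected
Step 6: +6 new -> 40 infected
Step 7: +8 new -> 48 infected
Step 8: +6 new -> 54 infected
Step 9: +3 new -> 57 infected
Step 10: +1 new -> 58 infected
Step 11: +0 new -> 58 infected

Answer: 11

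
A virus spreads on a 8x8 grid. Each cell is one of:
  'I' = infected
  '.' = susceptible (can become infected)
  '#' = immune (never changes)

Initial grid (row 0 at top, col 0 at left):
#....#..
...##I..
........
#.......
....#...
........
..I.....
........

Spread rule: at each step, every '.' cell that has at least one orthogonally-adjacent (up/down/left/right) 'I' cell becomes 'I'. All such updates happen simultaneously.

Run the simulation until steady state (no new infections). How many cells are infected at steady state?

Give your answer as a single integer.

Step 0 (initial): 2 infected
Step 1: +6 new -> 8 infected
Step 2: +12 new -> 20 infected
Step 3: +14 new -> 34 infected
Step 4: +9 new -> 43 infected
Step 5: +6 new -> 49 infected
Step 6: +5 new -> 54 infected
Step 7: +3 new -> 57 infected
Step 8: +1 new -> 58 infected
Step 9: +0 new -> 58 infected

Answer: 58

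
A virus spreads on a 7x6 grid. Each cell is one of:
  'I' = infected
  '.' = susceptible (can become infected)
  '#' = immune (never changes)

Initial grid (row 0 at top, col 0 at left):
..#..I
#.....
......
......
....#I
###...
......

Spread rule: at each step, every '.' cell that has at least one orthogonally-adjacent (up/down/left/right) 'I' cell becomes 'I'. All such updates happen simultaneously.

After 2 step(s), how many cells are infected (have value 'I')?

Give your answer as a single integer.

Step 0 (initial): 2 infected
Step 1: +4 new -> 6 infected
Step 2: +6 new -> 12 infected

Answer: 12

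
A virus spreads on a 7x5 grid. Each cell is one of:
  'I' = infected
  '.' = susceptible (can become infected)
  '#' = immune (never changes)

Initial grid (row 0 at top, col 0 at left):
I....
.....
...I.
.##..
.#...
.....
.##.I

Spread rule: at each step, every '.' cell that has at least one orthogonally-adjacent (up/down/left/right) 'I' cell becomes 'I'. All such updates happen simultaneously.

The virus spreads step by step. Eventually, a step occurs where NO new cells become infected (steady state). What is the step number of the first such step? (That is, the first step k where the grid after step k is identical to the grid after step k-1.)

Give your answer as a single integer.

Step 0 (initial): 3 infected
Step 1: +8 new -> 11 infected
Step 2: +11 new -> 22 infected
Step 3: +4 new -> 26 infected
Step 4: +2 new -> 28 infected
Step 5: +1 new -> 29 infected
Step 6: +1 new -> 30 infected
Step 7: +0 new -> 30 infected

Answer: 7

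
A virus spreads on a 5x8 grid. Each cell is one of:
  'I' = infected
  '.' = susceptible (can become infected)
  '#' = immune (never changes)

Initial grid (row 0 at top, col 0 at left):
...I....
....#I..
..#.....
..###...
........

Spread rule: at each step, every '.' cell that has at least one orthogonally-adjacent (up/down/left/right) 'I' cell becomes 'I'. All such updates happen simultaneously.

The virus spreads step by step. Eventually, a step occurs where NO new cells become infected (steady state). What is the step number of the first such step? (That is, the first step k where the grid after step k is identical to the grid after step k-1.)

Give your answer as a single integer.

Answer: 8

Derivation:
Step 0 (initial): 2 infected
Step 1: +6 new -> 8 infected
Step 2: +8 new -> 16 infected
Step 3: +6 new -> 22 infected
Step 4: +5 new -> 27 infected
Step 5: +4 new -> 31 infected
Step 6: +3 new -> 34 infected
Step 7: +1 new -> 35 infected
Step 8: +0 new -> 35 infected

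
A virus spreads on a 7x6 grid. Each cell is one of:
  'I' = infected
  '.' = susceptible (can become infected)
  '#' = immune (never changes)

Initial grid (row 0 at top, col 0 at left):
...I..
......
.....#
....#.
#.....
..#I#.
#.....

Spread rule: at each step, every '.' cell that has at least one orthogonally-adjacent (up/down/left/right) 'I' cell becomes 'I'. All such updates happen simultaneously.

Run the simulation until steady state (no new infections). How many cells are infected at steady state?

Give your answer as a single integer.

Answer: 36

Derivation:
Step 0 (initial): 2 infected
Step 1: +5 new -> 7 infected
Step 2: +10 new -> 17 infected
Step 3: +10 new -> 27 infected
Step 4: +6 new -> 33 infected
Step 5: +3 new -> 36 infected
Step 6: +0 new -> 36 infected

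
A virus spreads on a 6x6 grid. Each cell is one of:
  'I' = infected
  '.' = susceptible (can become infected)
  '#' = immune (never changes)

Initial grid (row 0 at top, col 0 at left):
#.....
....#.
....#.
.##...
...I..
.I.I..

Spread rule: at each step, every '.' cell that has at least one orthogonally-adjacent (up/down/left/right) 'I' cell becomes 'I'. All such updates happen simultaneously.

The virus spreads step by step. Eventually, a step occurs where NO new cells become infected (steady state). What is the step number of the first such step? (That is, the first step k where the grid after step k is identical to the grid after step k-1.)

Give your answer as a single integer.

Step 0 (initial): 3 infected
Step 1: +7 new -> 10 infected
Step 2: +5 new -> 15 infected
Step 3: +4 new -> 19 infected
Step 4: +5 new -> 24 infected
Step 5: +5 new -> 29 infected
Step 6: +2 new -> 31 infected
Step 7: +0 new -> 31 infected

Answer: 7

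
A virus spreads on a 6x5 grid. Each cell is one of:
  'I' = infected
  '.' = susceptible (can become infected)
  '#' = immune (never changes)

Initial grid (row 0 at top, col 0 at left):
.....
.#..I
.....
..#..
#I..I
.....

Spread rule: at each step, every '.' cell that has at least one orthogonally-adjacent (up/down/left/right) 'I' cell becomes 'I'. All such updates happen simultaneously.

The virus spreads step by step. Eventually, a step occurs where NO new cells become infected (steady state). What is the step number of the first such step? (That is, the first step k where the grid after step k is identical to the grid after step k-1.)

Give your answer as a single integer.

Step 0 (initial): 3 infected
Step 1: +9 new -> 12 infected
Step 2: +9 new -> 21 infected
Step 3: +3 new -> 24 infected
Step 4: +2 new -> 26 infected
Step 5: +1 new -> 27 infected
Step 6: +0 new -> 27 infected

Answer: 6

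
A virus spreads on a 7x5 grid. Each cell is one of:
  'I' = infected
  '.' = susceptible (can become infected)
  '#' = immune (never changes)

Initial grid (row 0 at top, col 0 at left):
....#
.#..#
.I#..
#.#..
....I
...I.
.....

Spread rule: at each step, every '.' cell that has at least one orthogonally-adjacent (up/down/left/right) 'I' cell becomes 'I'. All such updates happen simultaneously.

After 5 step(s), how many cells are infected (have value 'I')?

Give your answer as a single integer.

Answer: 29

Derivation:
Step 0 (initial): 3 infected
Step 1: +7 new -> 10 infected
Step 2: +8 new -> 18 infected
Step 3: +5 new -> 23 infected
Step 4: +3 new -> 26 infected
Step 5: +3 new -> 29 infected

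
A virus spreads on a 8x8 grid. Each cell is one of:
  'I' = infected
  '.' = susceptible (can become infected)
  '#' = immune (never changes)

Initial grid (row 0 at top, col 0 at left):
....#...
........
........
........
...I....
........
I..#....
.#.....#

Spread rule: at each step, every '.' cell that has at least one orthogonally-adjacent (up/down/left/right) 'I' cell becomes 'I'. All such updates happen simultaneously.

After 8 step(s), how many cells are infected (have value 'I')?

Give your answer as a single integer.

Step 0 (initial): 2 infected
Step 1: +7 new -> 9 infected
Step 2: +10 new -> 19 infected
Step 3: +10 new -> 29 infected
Step 4: +12 new -> 41 infected
Step 5: +9 new -> 50 infected
Step 6: +7 new -> 57 infected
Step 7: +2 new -> 59 infected
Step 8: +1 new -> 60 infected

Answer: 60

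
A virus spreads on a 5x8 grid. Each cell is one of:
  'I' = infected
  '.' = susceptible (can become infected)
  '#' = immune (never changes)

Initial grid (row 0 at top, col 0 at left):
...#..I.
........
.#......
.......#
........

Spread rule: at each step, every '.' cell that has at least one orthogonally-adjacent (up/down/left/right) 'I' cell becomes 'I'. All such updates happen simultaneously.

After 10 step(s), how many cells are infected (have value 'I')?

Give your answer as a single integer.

Answer: 37

Derivation:
Step 0 (initial): 1 infected
Step 1: +3 new -> 4 infected
Step 2: +4 new -> 8 infected
Step 3: +4 new -> 12 infected
Step 4: +4 new -> 16 infected
Step 5: +5 new -> 21 infected
Step 6: +5 new -> 26 infected
Step 7: +4 new -> 30 infected
Step 8: +4 new -> 34 infected
Step 9: +2 new -> 36 infected
Step 10: +1 new -> 37 infected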